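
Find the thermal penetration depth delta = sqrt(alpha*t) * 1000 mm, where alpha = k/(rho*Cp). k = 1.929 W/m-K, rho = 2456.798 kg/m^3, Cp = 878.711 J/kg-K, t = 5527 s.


alpha = 1.929 / (2456.798 * 878.711) = 8.9355e-07 m^2/s
alpha * t = 0.0049386
delta = sqrt(0.0049386) * 1000 = 70.275 mm

70.275 mm


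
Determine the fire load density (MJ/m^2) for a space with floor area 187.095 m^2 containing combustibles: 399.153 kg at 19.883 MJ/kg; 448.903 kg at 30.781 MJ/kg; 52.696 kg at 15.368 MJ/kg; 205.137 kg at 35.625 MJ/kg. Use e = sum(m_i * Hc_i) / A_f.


Total energy = 399.153*19.883 + 448.903*30.781 + 52.696*15.368 + 205.137*35.625
= 7936.359 + 13817.68 + 809.8321 + 7308.006
= 29871.88 MJ
e = 29871.88 / 187.095 = 159.66 MJ/m^2

159.66 MJ/m^2


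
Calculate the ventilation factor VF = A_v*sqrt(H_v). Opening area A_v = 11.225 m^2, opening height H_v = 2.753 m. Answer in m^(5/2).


sqrt(H_v) = 1.6592
VF = 11.225 * 1.6592 = 18.625 m^(5/2)

18.625 m^(5/2)


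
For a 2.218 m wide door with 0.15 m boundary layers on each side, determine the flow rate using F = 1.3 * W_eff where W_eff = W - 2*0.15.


W_eff = 2.218 - 0.30 = 1.918 m
F = 1.3 * 1.918 = 2.4934 persons/s

2.4934 persons/s


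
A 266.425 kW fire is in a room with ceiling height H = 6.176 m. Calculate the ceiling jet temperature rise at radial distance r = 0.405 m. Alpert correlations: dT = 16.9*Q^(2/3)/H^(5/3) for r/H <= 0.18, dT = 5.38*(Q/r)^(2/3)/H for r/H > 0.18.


r/H = 0.405 / 6.176 = 0.065576
r/H <= 0.18, so dT = 16.9*Q^(2/3)/H^(5/3)
Q^(2/3) = 41.405
H^(5/3) = 20.790
dT = 16.9 * 41.405 / 20.790 = 33.658 K

33.658 K


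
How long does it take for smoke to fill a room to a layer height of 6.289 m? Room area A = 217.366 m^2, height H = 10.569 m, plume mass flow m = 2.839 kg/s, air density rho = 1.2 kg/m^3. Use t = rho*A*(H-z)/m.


H - z = 4.28 m
t = 1.2 * 217.366 * 4.28 / 2.839 = 393.23 s

393.23 s


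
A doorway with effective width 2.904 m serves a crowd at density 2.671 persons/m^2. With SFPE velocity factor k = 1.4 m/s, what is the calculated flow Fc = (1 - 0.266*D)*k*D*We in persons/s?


1 - 0.266*D = 1 - 0.266*2.671 = 0.28951
Fs = 0.28951 * 1.4 * 2.671 = 1.0826 persons/(s*m)
Fc = 1.0826 * 2.904 = 3.1439 persons/s

3.1439 persons/s


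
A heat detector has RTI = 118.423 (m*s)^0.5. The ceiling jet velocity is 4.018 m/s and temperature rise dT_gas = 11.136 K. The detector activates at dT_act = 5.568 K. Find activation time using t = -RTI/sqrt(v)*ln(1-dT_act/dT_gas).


dT_act/dT_gas = 0.5
ln(1 - 0.5) = -0.69315
t = -118.423 / sqrt(4.018) * -0.69315 = 40.950 s

40.950 s


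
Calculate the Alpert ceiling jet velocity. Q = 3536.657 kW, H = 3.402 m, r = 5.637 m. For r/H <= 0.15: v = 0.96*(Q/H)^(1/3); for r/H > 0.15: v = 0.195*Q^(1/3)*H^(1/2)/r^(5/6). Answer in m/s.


r/H = 5.637 / 3.402 = 1.6570
r/H > 0.15, so v = 0.195*Q^(1/3)*H^(1/2)/r^(5/6)
Q^(1/3) = 15.236
H^(1/2) = 1.8445
r^(5/6) = 4.2255
v = 0.195 * 15.236 * 1.8445 / 4.2255 = 1.2969 m/s

1.2969 m/s


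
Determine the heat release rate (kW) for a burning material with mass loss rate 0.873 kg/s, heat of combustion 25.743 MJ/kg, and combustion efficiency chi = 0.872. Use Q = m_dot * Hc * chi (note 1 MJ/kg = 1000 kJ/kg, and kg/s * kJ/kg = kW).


Hc = 25.743 MJ/kg = 25.743 * 1000 kJ/kg = 25743 kJ/kg
Q = 0.873 kg/s * 25743 kJ/kg * 0.872 = 19597 kW

19597 kW


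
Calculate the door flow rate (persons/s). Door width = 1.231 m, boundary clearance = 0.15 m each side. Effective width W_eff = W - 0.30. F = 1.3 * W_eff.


W_eff = 1.231 - 0.30 = 0.931 m
F = 1.3 * 0.931 = 1.2103 persons/s

1.2103 persons/s


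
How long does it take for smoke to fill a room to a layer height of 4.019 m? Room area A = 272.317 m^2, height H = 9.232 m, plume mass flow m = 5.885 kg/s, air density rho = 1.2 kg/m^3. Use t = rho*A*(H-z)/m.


H - z = 5.213 m
t = 1.2 * 272.317 * 5.213 / 5.885 = 289.47 s

289.47 s


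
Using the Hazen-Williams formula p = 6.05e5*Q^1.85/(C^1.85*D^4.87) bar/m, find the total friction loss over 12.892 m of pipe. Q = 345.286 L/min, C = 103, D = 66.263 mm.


Q^1.85 = 49617
C^1.85 = 5293.6
D^4.87 = 7.4061e+08
p/m = 0.0076568 bar/m
p_total = 0.0076568 * 12.892 = 0.098711 bar

0.098711 bar


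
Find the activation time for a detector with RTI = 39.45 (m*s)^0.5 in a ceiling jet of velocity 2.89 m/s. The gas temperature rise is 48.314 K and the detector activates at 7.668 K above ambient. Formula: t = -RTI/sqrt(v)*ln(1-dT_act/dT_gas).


dT_act/dT_gas = 0.15871
ln(1 - 0.15871) = -0.17282
t = -39.45 / sqrt(2.89) * -0.17282 = 4.0105 s

4.0105 s


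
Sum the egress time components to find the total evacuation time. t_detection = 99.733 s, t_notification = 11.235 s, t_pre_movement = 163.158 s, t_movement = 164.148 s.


Total = 99.733 + 11.235 + 163.158 + 164.148 = 438.274 s

438.274 s


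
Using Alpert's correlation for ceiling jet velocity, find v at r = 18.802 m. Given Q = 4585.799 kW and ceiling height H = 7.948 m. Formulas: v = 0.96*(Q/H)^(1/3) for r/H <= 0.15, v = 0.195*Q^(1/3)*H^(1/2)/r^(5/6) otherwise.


r/H = 18.802 / 7.948 = 2.3656
r/H > 0.15, so v = 0.195*Q^(1/3)*H^(1/2)/r^(5/6)
Q^(1/3) = 16.614
H^(1/2) = 2.8192
r^(5/6) = 11.530
v = 0.195 * 16.614 * 2.8192 / 11.530 = 0.79213 m/s

0.79213 m/s


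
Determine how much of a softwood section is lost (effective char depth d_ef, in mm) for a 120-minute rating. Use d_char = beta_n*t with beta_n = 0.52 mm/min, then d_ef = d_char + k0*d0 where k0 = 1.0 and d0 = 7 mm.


d_char = 0.52 * 120 = 62.4 mm
d_ef = 62.4 + 1.0*7 = 69.4 mm

69.4 mm


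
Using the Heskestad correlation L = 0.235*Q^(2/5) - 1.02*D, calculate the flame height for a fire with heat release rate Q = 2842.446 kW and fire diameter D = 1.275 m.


Q^(2/5) = 24.070
0.235 * Q^(2/5) = 5.6565
1.02 * D = 1.3005
L = 4.3560 m

4.3560 m


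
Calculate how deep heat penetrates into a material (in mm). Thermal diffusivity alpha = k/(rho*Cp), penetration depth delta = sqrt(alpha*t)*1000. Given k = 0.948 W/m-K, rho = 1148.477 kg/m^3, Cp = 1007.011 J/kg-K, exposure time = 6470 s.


alpha = 0.948 / (1148.477 * 1007.011) = 8.1969e-07 m^2/s
alpha * t = 0.0053034
delta = sqrt(0.0053034) * 1000 = 72.825 mm

72.825 mm


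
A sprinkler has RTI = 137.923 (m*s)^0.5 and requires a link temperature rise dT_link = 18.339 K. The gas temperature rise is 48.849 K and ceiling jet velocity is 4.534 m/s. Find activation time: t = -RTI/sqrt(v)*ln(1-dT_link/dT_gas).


dT_link/dT_gas = 0.37542
ln(1 - 0.37542) = -0.47068
t = -137.923 / sqrt(4.534) * -0.47068 = 30.487 s

30.487 s


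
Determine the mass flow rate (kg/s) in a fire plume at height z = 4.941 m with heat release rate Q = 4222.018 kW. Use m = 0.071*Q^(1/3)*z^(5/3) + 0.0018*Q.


Q^(1/3) = 16.162
z^(5/3) = 14.334
First term = 0.071 * 16.162 * 14.334 = 16.448
Second term = 0.0018 * 4222.018 = 7.5996
m = 24.048 kg/s

24.048 kg/s


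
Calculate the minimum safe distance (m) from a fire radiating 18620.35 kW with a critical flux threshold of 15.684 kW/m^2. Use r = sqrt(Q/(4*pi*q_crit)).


4*pi*q_crit = 197.09
Q/(4*pi*q_crit) = 94.476
r = sqrt(94.476) = 9.7199 m

9.7199 m


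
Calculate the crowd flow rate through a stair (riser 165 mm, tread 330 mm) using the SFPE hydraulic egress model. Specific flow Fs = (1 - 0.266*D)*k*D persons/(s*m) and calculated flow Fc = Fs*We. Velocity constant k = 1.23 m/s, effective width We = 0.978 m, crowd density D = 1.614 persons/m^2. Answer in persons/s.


1 - 0.266*D = 1 - 0.266*1.614 = 0.57068
Fs = 0.57068 * 1.23 * 1.614 = 1.1329 persons/(s*m)
Fc = 1.1329 * 0.978 = 1.1080 persons/s

1.1080 persons/s


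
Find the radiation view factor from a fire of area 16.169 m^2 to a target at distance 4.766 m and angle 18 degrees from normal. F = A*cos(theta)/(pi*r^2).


cos(18 deg) = 0.95106
pi*r^2 = 71.361
F = 16.169 * 0.95106 / 71.361 = 0.21549

0.21549


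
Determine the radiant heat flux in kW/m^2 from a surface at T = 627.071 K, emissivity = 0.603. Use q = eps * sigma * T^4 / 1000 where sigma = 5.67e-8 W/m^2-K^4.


T^4 = 1.5462e+11
q = 0.603 * 5.67e-8 * 1.5462e+11 / 1000 = 5.2865 kW/m^2

5.2865 kW/m^2


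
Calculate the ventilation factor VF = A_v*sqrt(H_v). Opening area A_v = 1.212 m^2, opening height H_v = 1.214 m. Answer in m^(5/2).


sqrt(H_v) = 1.1018
VF = 1.212 * 1.1018 = 1.3354 m^(5/2)

1.3354 m^(5/2)


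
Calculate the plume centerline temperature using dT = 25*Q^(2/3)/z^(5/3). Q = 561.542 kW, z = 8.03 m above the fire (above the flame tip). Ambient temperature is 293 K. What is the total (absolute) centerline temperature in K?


Q^(2/3) = 68.065
z^(5/3) = 32.200
dT = 25 * 68.065 / 32.200 = 52.845 K
T = 293 + 52.845 = 345.84 K

345.84 K


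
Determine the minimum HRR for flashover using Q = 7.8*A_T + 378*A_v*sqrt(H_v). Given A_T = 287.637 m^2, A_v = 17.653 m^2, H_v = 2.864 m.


7.8*A_T = 2243.6
sqrt(H_v) = 1.6923
378*A_v*sqrt(H_v) = 11293
Q = 2243.6 + 11293 = 13536 kW

13536 kW


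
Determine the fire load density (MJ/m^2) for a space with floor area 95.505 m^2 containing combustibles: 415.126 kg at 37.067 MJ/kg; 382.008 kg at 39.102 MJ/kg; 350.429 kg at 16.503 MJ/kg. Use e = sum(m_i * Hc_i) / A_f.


Total energy = 415.126*37.067 + 382.008*39.102 + 350.429*16.503
= 15387.48 + 14937.28 + 5783.130
= 36107.88 MJ
e = 36107.88 / 95.505 = 378.07 MJ/m^2

378.07 MJ/m^2


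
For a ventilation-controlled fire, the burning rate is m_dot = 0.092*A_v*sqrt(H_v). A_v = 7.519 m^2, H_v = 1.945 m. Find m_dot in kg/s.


sqrt(H_v) = 1.3946
m_dot = 0.092 * 7.519 * 1.3946 = 0.96473 kg/s

0.96473 kg/s


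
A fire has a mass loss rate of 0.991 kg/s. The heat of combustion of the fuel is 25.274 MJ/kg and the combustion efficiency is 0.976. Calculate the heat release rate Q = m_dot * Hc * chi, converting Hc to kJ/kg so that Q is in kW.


Hc = 25.274 MJ/kg = 25.274 * 1000 kJ/kg = 25274 kJ/kg
Q = 0.991 kg/s * 25274 kJ/kg * 0.976 = 24445 kW

24445 kW


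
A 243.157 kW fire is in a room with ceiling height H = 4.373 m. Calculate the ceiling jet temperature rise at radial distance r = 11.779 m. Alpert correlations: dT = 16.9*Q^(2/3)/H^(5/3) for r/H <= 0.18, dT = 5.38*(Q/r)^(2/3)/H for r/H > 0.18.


r/H = 11.779 / 4.373 = 2.6936
r/H > 0.18, so dT = 5.38*(Q/r)^(2/3)/H
Q/r = 20.643
(Q/r)^(2/3) = 7.5252
dT = 5.38 * 7.5252 / 4.373 = 9.2581 K

9.2581 K


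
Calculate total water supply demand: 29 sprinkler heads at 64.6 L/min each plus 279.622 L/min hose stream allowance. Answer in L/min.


Sprinkler demand = 29 * 64.6 = 1873.4 L/min
Total = 1873.4 + 279.622 = 2153.022 L/min

2153.022 L/min


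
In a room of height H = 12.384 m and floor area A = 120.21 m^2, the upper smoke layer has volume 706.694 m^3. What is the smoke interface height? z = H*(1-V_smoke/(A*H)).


V/(A*H) = 0.47471
1 - 0.47471 = 0.52529
z = 12.384 * 0.52529 = 6.5052 m

6.5052 m


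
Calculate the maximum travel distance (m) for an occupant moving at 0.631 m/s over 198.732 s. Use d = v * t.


d = 0.631 * 198.732 = 125.40 m

125.40 m


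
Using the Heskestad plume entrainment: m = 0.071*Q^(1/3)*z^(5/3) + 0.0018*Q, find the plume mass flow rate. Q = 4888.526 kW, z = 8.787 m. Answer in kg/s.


Q^(1/3) = 16.972
z^(5/3) = 37.417
First term = 0.071 * 16.972 * 37.417 = 45.087
Second term = 0.0018 * 4888.526 = 8.7993
m = 53.886 kg/s

53.886 kg/s


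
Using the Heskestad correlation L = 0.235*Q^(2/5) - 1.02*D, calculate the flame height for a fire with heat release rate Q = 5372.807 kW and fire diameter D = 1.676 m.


Q^(2/5) = 31.051
0.235 * Q^(2/5) = 7.2971
1.02 * D = 1.7095
L = 5.5875 m

5.5875 m


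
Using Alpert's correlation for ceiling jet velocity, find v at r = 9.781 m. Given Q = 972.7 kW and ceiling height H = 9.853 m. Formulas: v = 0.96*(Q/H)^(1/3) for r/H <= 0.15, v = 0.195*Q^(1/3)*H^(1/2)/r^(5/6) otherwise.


r/H = 9.781 / 9.853 = 0.99269
r/H > 0.15, so v = 0.195*Q^(1/3)*H^(1/2)/r^(5/6)
Q^(1/3) = 9.9082
H^(1/2) = 3.1389
r^(5/6) = 6.6884
v = 0.195 * 9.9082 * 3.1389 / 6.6884 = 0.90676 m/s

0.90676 m/s


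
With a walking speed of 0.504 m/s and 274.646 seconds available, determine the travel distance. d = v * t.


d = 0.504 * 274.646 = 138.42 m

138.42 m


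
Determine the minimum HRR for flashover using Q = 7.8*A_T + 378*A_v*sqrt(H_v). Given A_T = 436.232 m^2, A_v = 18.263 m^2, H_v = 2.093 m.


7.8*A_T = 3402.6
sqrt(H_v) = 1.4467
378*A_v*sqrt(H_v) = 9987.3
Q = 3402.6 + 9987.3 = 13390 kW

13390 kW


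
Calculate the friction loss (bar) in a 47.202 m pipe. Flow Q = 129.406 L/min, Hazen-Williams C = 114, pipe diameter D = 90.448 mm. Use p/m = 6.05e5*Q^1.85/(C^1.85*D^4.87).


Q^1.85 = 8074.5
C^1.85 = 6386.7
D^4.87 = 3.3703e+09
p/m = 0.00022695 bar/m
p_total = 0.00022695 * 47.202 = 0.010713 bar

0.010713 bar


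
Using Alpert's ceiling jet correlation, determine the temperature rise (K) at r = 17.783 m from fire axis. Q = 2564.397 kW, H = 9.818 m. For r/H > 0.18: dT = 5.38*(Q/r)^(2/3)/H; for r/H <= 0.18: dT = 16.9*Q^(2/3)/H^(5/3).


r/H = 17.783 / 9.818 = 1.8113
r/H > 0.18, so dT = 5.38*(Q/r)^(2/3)/H
Q/r = 144.20
(Q/r)^(2/3) = 27.499
dT = 5.38 * 27.499 / 9.818 = 15.069 K

15.069 K


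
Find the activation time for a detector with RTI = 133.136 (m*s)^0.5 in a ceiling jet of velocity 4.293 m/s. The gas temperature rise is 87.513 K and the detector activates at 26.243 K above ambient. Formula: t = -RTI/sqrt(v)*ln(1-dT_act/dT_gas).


dT_act/dT_gas = 0.29988
ln(1 - 0.29988) = -0.35650
t = -133.136 / sqrt(4.293) * -0.35650 = 22.907 s

22.907 s


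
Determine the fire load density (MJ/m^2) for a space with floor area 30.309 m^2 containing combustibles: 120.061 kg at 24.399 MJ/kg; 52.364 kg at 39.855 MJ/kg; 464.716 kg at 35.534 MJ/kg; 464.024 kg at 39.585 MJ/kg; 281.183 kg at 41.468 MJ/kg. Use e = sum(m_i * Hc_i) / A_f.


Total energy = 120.061*24.399 + 52.364*39.855 + 464.716*35.534 + 464.024*39.585 + 281.183*41.468
= 2929.368 + 2086.967 + 16513.22 + 18368.39 + 11660.10
= 51558.04 MJ
e = 51558.04 / 30.309 = 1701.1 MJ/m^2

1701.1 MJ/m^2


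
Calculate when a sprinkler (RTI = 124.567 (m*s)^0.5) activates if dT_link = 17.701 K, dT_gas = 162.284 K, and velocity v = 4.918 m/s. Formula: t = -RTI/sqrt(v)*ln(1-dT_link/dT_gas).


dT_link/dT_gas = 0.10907
ln(1 - 0.10907) = -0.11549
t = -124.567 / sqrt(4.918) * -0.11549 = 6.4874 s

6.4874 s


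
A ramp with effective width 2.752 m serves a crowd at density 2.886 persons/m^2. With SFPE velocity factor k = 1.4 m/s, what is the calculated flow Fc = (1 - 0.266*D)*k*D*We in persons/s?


1 - 0.266*D = 1 - 0.266*2.886 = 0.23232
Fs = 0.23232 * 1.4 * 2.886 = 0.93868 persons/(s*m)
Fc = 0.93868 * 2.752 = 2.5833 persons/s

2.5833 persons/s


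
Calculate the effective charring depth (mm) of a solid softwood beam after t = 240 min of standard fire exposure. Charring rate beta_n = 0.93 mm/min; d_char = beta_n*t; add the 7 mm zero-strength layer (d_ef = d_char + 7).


d_char = 0.93 * 240 = 223.2 mm
d_ef = 223.2 + 1.0*7 = 230.2 mm

230.2 mm


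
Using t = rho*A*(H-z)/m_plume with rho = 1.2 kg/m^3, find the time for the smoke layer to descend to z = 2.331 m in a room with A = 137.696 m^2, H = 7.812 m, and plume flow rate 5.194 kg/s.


H - z = 5.481 m
t = 1.2 * 137.696 * 5.481 / 5.194 = 174.37 s

174.37 s


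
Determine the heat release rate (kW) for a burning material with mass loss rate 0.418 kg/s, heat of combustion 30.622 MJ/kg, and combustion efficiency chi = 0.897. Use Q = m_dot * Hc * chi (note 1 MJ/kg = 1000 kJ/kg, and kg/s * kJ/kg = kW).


Hc = 30.622 MJ/kg = 30.622 * 1000 kJ/kg = 30622 kJ/kg
Q = 0.418 kg/s * 30622 kJ/kg * 0.897 = 11482 kW

11482 kW


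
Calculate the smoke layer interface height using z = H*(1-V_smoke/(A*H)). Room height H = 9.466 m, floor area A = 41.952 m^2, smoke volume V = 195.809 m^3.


V/(A*H) = 0.49308
1 - 0.49308 = 0.50692
z = 9.466 * 0.50692 = 4.7985 m

4.7985 m


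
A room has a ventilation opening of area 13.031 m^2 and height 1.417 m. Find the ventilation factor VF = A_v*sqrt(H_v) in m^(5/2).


sqrt(H_v) = 1.1904
VF = 13.031 * 1.1904 = 15.512 m^(5/2)

15.512 m^(5/2)


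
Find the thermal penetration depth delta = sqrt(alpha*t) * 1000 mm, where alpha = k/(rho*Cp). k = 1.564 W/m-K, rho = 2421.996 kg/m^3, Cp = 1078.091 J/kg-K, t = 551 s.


alpha = 1.564 / (2421.996 * 1078.091) = 5.9897e-07 m^2/s
alpha * t = 0.00033003
delta = sqrt(0.00033003) * 1000 = 18.167 mm

18.167 mm


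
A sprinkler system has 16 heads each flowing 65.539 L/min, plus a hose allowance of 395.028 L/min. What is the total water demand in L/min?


Sprinkler demand = 16 * 65.539 = 1048.624 L/min
Total = 1048.624 + 395.028 = 1443.652 L/min

1443.652 L/min


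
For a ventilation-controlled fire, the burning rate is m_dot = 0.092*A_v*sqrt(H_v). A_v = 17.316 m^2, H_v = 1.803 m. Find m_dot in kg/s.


sqrt(H_v) = 1.3428
m_dot = 0.092 * 17.316 * 1.3428 = 2.1391 kg/s

2.1391 kg/s


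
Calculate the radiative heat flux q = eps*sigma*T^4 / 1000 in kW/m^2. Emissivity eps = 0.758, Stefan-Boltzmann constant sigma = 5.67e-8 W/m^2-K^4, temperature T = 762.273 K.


T^4 = 3.3763e+11
q = 0.758 * 5.67e-8 * 3.3763e+11 / 1000 = 14.511 kW/m^2

14.511 kW/m^2


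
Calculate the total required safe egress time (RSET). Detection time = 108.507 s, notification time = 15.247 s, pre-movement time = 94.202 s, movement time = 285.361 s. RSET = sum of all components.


Total = 108.507 + 15.247 + 94.202 + 285.361 = 503.317 s

503.317 s


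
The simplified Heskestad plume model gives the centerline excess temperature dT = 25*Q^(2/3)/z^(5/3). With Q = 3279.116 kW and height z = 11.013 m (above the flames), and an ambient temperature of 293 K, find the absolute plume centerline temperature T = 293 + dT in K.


Q^(2/3) = 220.72
z^(5/3) = 54.514
dT = 25 * 220.72 / 54.514 = 101.22 K
T = 293 + 101.22 = 394.22 K

394.22 K


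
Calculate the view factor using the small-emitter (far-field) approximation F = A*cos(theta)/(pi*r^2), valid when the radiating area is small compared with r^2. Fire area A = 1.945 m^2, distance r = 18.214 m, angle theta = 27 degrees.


cos(27 deg) = 0.89101
pi*r^2 = 1042.2
F = 1.945 * 0.89101 / 1042.2 = 0.0016628

0.0016628


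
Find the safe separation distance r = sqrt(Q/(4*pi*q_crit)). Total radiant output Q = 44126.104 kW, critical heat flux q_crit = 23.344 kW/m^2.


4*pi*q_crit = 293.35
Q/(4*pi*q_crit) = 150.42
r = sqrt(150.42) = 12.265 m

12.265 m


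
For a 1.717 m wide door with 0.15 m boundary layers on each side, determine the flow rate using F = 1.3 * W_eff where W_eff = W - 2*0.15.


W_eff = 1.717 - 0.30 = 1.417 m
F = 1.3 * 1.417 = 1.8421 persons/s

1.8421 persons/s


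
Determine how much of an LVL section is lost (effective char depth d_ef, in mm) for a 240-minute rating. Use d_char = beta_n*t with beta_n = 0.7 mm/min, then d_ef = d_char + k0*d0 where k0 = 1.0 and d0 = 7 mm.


d_char = 0.7 * 240 = 168 mm
d_ef = 168 + 1.0*7 = 175 mm

175 mm


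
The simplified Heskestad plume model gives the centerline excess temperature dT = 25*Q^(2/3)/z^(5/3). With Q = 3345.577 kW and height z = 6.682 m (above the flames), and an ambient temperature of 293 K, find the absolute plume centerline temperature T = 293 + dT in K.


Q^(2/3) = 223.69
z^(5/3) = 23.705
dT = 25 * 223.69 / 23.705 = 235.91 K
T = 293 + 235.91 = 528.91 K

528.91 K


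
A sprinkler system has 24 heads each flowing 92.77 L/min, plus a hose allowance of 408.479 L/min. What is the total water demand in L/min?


Sprinkler demand = 24 * 92.77 = 2226.48 L/min
Total = 2226.48 + 408.479 = 2634.959 L/min

2634.959 L/min


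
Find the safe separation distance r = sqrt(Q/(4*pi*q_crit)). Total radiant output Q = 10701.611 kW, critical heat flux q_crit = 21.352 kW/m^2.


4*pi*q_crit = 268.32
Q/(4*pi*q_crit) = 39.884
r = sqrt(39.884) = 6.3154 m

6.3154 m


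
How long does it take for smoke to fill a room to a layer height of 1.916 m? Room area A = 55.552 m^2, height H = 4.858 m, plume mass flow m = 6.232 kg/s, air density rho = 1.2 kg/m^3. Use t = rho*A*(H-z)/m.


H - z = 2.942 m
t = 1.2 * 55.552 * 2.942 / 6.232 = 31.470 s

31.470 s


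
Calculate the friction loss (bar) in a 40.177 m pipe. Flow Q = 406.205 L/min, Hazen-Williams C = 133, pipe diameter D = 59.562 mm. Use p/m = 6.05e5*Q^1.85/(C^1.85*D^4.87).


Q^1.85 = 67016
C^1.85 = 8494.3
D^4.87 = 4.4066e+08
p/m = 0.010832 bar/m
p_total = 0.010832 * 40.177 = 0.43520 bar

0.43520 bar


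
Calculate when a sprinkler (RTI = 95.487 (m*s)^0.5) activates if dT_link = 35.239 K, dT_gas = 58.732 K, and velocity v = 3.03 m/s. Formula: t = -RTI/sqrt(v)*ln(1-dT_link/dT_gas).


dT_link/dT_gas = 0.60000
ln(1 - 0.60000) = -0.91628
t = -95.487 / sqrt(3.03) * -0.91628 = 50.263 s

50.263 s


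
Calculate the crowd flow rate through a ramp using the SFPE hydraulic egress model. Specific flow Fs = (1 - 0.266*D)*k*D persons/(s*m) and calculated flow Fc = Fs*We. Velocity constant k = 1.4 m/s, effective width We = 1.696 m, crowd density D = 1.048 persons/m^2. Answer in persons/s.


1 - 0.266*D = 1 - 0.266*1.048 = 0.72123
Fs = 0.72123 * 1.4 * 1.048 = 1.0582 persons/(s*m)
Fc = 1.0582 * 1.696 = 1.7947 persons/s

1.7947 persons/s


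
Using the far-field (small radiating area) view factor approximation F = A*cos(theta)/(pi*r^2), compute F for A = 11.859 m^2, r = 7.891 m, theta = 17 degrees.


cos(17 deg) = 0.95630
pi*r^2 = 195.62
F = 11.859 * 0.95630 / 195.62 = 0.057974

0.057974


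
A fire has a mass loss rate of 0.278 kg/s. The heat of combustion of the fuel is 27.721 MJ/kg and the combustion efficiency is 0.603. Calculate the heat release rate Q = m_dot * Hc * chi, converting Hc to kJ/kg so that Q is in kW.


Hc = 27.721 MJ/kg = 27.721 * 1000 kJ/kg = 27721 kJ/kg
Q = 0.278 kg/s * 27721 kJ/kg * 0.603 = 4647.0 kW

4647.0 kW


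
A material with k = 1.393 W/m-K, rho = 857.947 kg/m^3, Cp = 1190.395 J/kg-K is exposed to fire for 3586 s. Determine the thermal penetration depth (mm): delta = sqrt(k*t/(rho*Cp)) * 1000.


alpha = 1.393 / (857.947 * 1190.395) = 1.3640e-06 m^2/s
alpha * t = 0.0048911
delta = sqrt(0.0048911) * 1000 = 69.937 mm

69.937 mm


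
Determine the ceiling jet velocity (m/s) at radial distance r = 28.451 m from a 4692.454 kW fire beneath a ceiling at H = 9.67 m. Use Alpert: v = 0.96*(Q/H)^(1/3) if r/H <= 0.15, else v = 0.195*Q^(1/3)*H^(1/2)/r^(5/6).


r/H = 28.451 / 9.67 = 2.9422
r/H > 0.15, so v = 0.195*Q^(1/3)*H^(1/2)/r^(5/6)
Q^(1/3) = 16.742
H^(1/2) = 3.1097
r^(5/6) = 16.284
v = 0.195 * 16.742 * 3.1097 / 16.284 = 0.62345 m/s

0.62345 m/s


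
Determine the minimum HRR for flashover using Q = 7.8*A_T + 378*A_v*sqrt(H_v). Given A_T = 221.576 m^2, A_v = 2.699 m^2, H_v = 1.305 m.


7.8*A_T = 1728.3
sqrt(H_v) = 1.1424
378*A_v*sqrt(H_v) = 1165.5
Q = 1728.3 + 1165.5 = 2893.8 kW

2893.8 kW


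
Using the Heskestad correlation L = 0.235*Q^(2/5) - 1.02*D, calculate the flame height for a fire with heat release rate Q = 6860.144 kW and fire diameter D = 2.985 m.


Q^(2/5) = 34.240
0.235 * Q^(2/5) = 8.0464
1.02 * D = 3.0447
L = 5.0017 m

5.0017 m


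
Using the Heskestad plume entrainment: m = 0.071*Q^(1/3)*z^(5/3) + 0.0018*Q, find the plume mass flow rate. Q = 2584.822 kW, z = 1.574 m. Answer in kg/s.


Q^(1/3) = 13.724
z^(5/3) = 2.1298
First term = 0.071 * 13.724 * 2.1298 = 2.0753
Second term = 0.0018 * 2584.822 = 4.6527
m = 6.7280 kg/s

6.7280 kg/s


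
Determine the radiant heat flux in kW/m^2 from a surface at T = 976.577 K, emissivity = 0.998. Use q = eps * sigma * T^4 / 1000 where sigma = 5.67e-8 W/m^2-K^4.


T^4 = 9.0955e+11
q = 0.998 * 5.67e-8 * 9.0955e+11 / 1000 = 51.468 kW/m^2

51.468 kW/m^2


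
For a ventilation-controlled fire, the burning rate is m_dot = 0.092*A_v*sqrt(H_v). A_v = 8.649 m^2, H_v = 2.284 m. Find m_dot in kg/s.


sqrt(H_v) = 1.5113
m_dot = 0.092 * 8.649 * 1.5113 = 1.2025 kg/s

1.2025 kg/s


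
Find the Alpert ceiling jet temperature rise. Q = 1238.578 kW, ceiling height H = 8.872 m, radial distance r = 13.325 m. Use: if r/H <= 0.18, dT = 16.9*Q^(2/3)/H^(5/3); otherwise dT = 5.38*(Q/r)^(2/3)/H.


r/H = 13.325 / 8.872 = 1.5019
r/H > 0.18, so dT = 5.38*(Q/r)^(2/3)/H
Q/r = 92.951
(Q/r)^(2/3) = 20.520
dT = 5.38 * 20.520 / 8.872 = 12.443 K

12.443 K


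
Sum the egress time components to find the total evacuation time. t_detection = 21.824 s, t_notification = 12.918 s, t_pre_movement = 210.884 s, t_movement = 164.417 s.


Total = 21.824 + 12.918 + 210.884 + 164.417 = 410.043 s

410.043 s


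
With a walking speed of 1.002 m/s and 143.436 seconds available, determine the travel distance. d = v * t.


d = 1.002 * 143.436 = 143.72 m

143.72 m


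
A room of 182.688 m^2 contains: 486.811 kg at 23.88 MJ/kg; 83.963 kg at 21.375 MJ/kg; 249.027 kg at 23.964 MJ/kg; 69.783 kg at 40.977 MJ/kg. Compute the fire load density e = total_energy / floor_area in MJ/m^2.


Total energy = 486.811*23.88 + 83.963*21.375 + 249.027*23.964 + 69.783*40.977
= 11625.05 + 1794.709 + 5967.683 + 2859.498
= 22246.94 MJ
e = 22246.94 / 182.688 = 121.78 MJ/m^2

121.78 MJ/m^2


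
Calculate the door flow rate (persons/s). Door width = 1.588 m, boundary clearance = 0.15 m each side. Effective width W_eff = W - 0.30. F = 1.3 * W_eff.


W_eff = 1.588 - 0.30 = 1.288 m
F = 1.3 * 1.288 = 1.6744 persons/s

1.6744 persons/s


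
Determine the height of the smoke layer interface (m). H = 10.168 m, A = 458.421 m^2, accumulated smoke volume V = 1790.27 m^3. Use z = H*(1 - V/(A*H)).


V/(A*H) = 0.38408
1 - 0.38408 = 0.61592
z = 10.168 * 0.61592 = 6.2627 m

6.2627 m


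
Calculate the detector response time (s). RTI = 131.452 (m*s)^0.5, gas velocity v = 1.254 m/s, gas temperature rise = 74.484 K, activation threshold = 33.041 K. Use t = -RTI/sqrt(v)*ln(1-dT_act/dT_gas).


dT_act/dT_gas = 0.44360
ln(1 - 0.44360) = -0.58627
t = -131.452 / sqrt(1.254) * -0.58627 = 68.820 s

68.820 s


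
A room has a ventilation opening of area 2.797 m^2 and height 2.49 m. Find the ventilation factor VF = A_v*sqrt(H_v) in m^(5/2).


sqrt(H_v) = 1.5780
VF = 2.797 * 1.5780 = 4.4136 m^(5/2)

4.4136 m^(5/2)


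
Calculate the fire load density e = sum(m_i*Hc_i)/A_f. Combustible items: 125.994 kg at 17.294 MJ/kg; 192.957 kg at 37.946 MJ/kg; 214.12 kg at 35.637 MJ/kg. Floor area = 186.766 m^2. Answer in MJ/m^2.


Total energy = 125.994*17.294 + 192.957*37.946 + 214.12*35.637
= 2178.940 + 7321.946 + 7630.594
= 17131.48 MJ
e = 17131.48 / 186.766 = 91.727 MJ/m^2

91.727 MJ/m^2


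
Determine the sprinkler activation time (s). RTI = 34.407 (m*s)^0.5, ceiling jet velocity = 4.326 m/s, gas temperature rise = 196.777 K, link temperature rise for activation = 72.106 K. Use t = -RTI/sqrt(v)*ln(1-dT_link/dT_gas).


dT_link/dT_gas = 0.36644
ln(1 - 0.36644) = -0.45639
t = -34.407 / sqrt(4.326) * -0.45639 = 7.5499 s

7.5499 s


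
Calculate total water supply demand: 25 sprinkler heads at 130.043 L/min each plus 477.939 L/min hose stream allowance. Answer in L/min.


Sprinkler demand = 25 * 130.043 = 3251.075 L/min
Total = 3251.075 + 477.939 = 3729.014 L/min

3729.014 L/min


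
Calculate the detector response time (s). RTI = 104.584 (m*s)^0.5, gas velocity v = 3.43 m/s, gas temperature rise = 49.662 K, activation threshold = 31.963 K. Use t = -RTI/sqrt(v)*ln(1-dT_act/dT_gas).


dT_act/dT_gas = 0.64361
ln(1 - 0.64361) = -1.0317
t = -104.584 / sqrt(3.43) * -1.0317 = 58.262 s

58.262 s


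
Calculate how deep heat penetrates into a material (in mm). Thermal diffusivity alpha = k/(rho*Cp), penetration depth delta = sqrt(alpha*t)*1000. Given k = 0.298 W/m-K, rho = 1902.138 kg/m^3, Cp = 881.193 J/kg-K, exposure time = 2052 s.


alpha = 0.298 / (1902.138 * 881.193) = 1.7779e-07 m^2/s
alpha * t = 0.00036482
delta = sqrt(0.00036482) * 1000 = 19.100 mm

19.100 mm


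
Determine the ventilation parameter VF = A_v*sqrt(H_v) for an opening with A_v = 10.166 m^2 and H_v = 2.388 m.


sqrt(H_v) = 1.5453
VF = 10.166 * 1.5453 = 15.710 m^(5/2)

15.710 m^(5/2)


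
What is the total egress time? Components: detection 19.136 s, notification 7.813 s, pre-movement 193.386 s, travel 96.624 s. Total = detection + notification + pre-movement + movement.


Total = 19.136 + 7.813 + 193.386 + 96.624 = 316.959 s

316.959 s


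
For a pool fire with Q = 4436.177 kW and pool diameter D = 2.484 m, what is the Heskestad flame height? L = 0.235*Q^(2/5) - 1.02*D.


Q^(2/5) = 28.761
0.235 * Q^(2/5) = 6.7588
1.02 * D = 2.5337
L = 4.2251 m

4.2251 m


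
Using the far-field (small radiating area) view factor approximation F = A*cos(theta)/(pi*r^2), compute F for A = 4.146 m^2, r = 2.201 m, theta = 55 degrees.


cos(55 deg) = 0.57358
pi*r^2 = 15.219
F = 4.146 * 0.57358 / 15.219 = 0.15625

0.15625


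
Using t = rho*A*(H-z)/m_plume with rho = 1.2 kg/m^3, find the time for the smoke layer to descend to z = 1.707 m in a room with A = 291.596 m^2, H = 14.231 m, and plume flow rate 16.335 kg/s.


H - z = 12.524 m
t = 1.2 * 291.596 * 12.524 / 16.335 = 268.28 s

268.28 s


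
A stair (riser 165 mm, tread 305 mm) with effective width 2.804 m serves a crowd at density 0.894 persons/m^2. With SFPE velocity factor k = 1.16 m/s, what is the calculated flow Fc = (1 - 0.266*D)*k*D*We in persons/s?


1 - 0.266*D = 1 - 0.266*0.894 = 0.76220
Fs = 0.76220 * 1.16 * 0.894 = 0.79043 persons/(s*m)
Fc = 0.79043 * 2.804 = 2.2164 persons/s

2.2164 persons/s


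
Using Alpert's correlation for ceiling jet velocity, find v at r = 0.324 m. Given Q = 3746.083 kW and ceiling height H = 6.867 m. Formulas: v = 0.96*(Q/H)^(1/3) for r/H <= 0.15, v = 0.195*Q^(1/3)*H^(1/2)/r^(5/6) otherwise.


r/H = 0.324 / 6.867 = 0.047182
r/H <= 0.15, so v = 0.96*(Q/H)^(1/3)
Q/H = 545.52
(Q/H)^(1/3) = 8.1709
v = 0.96 * 8.1709 = 7.8441 m/s

7.8441 m/s


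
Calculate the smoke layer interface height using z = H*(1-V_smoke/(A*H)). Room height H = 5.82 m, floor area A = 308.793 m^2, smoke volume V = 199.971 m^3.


V/(A*H) = 0.11127
1 - 0.11127 = 0.88873
z = 5.82 * 0.88873 = 5.1724 m

5.1724 m


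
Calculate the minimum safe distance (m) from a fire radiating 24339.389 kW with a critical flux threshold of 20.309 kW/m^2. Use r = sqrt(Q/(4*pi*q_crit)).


4*pi*q_crit = 255.21
Q/(4*pi*q_crit) = 95.370
r = sqrt(95.370) = 9.7658 m

9.7658 m


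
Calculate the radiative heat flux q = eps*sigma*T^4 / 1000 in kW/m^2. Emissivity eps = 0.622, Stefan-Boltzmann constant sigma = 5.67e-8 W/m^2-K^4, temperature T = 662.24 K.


T^4 = 1.9234e+11
q = 0.622 * 5.67e-8 * 1.9234e+11 / 1000 = 6.7832 kW/m^2

6.7832 kW/m^2


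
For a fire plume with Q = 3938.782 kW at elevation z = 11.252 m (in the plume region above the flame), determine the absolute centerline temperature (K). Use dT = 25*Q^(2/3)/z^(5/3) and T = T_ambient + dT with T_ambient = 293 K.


Q^(2/3) = 249.41
z^(5/3) = 56.500
dT = 25 * 249.41 / 56.500 = 110.36 K
T = 293 + 110.36 = 403.36 K

403.36 K


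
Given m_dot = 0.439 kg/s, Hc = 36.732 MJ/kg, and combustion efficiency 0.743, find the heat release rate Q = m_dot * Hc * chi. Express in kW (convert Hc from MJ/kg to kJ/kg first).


Hc = 36.732 MJ/kg = 36.732 * 1000 kJ/kg = 36732 kJ/kg
Q = 0.439 kg/s * 36732 kJ/kg * 0.743 = 11981 kW

11981 kW


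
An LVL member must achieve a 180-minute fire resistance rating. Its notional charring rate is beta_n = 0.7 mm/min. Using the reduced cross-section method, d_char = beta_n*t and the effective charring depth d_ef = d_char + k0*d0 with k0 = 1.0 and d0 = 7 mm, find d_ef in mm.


d_char = 0.7 * 180 = 126 mm
d_ef = 126 + 1.0*7 = 133 mm

133 mm


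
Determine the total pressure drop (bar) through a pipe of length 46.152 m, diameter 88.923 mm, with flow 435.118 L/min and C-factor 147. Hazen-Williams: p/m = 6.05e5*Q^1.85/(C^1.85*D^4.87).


Q^1.85 = 76107
C^1.85 = 10222
D^4.87 = 3.1024e+09
p/m = 0.0014519 bar/m
p_total = 0.0014519 * 46.152 = 0.067009 bar

0.067009 bar


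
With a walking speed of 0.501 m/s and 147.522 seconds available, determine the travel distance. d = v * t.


d = 0.501 * 147.522 = 73.909 m

73.909 m


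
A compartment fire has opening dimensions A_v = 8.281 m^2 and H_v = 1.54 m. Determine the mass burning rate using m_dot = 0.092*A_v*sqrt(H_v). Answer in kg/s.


sqrt(H_v) = 1.2410
m_dot = 0.092 * 8.281 * 1.2410 = 0.94543 kg/s

0.94543 kg/s


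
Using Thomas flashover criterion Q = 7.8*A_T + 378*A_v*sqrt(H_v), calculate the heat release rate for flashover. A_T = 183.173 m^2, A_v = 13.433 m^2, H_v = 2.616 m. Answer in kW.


7.8*A_T = 1428.7
sqrt(H_v) = 1.6174
378*A_v*sqrt(H_v) = 8212.7
Q = 1428.7 + 8212.7 = 9641.4 kW

9641.4 kW


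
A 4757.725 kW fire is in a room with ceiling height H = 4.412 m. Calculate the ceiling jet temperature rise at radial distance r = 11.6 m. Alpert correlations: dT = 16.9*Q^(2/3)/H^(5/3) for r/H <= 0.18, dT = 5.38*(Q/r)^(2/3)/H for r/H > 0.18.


r/H = 11.6 / 4.412 = 2.6292
r/H > 0.18, so dT = 5.38*(Q/r)^(2/3)/H
Q/r = 410.15
(Q/r)^(2/3) = 55.203
dT = 5.38 * 55.203 / 4.412 = 67.314 K

67.314 K


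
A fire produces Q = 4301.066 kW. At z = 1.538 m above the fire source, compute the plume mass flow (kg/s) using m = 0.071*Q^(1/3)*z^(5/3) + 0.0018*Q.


Q^(1/3) = 16.263
z^(5/3) = 2.0492
First term = 0.071 * 16.263 * 2.0492 = 2.3662
Second term = 0.0018 * 4301.066 = 7.7419
m = 10.108 kg/s

10.108 kg/s


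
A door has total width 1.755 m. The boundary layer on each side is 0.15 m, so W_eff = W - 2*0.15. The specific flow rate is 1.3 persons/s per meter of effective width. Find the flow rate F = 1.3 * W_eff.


W_eff = 1.755 - 0.30 = 1.455 m
F = 1.3 * 1.455 = 1.8915 persons/s

1.8915 persons/s


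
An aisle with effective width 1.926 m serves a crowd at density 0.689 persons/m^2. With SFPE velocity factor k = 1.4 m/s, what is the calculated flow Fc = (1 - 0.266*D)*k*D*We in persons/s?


1 - 0.266*D = 1 - 0.266*0.689 = 0.81673
Fs = 0.81673 * 1.4 * 0.689 = 0.78781 persons/(s*m)
Fc = 0.78781 * 1.926 = 1.5173 persons/s

1.5173 persons/s


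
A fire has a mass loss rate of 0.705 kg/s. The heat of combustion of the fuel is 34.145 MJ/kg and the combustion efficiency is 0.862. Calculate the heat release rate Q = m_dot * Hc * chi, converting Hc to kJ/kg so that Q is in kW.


Hc = 34.145 MJ/kg = 34.145 * 1000 kJ/kg = 34145 kJ/kg
Q = 0.705 kg/s * 34145 kJ/kg * 0.862 = 20750 kW

20750 kW


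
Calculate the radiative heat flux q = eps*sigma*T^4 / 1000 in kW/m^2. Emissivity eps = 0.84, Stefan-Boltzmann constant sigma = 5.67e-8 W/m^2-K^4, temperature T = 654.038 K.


T^4 = 1.8298e+11
q = 0.84 * 5.67e-8 * 1.8298e+11 / 1000 = 8.7151 kW/m^2

8.7151 kW/m^2


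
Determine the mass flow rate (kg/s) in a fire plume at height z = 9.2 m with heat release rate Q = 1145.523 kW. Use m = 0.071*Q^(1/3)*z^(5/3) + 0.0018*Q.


Q^(1/3) = 10.463
z^(5/3) = 40.394
First term = 0.071 * 10.463 * 40.394 = 30.008
Second term = 0.0018 * 1145.523 = 2.0619
m = 32.070 kg/s

32.070 kg/s


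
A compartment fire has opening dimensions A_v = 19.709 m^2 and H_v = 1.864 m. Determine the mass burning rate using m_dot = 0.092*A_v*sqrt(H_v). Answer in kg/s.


sqrt(H_v) = 1.3653
m_dot = 0.092 * 19.709 * 1.3653 = 2.4756 kg/s

2.4756 kg/s


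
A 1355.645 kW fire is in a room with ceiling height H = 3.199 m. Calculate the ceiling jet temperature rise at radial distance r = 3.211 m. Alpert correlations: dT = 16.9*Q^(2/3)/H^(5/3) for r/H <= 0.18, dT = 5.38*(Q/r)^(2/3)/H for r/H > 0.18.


r/H = 3.211 / 3.199 = 1.0038
r/H > 0.18, so dT = 5.38*(Q/r)^(2/3)/H
Q/r = 422.19
(Q/r)^(2/3) = 56.278
dT = 5.38 * 56.278 / 3.199 = 94.647 K

94.647 K


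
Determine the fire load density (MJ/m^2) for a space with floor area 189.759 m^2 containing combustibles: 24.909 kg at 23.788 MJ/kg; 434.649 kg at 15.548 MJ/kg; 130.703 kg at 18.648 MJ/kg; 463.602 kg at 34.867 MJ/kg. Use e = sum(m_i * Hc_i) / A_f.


Total energy = 24.909*23.788 + 434.649*15.548 + 130.703*18.648 + 463.602*34.867
= 592.5353 + 6757.923 + 2437.350 + 16164.41
= 25952.22 MJ
e = 25952.22 / 189.759 = 136.76 MJ/m^2

136.76 MJ/m^2


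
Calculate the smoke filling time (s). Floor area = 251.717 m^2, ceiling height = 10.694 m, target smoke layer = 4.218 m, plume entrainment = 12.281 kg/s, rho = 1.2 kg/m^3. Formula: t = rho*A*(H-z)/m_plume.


H - z = 6.476 m
t = 1.2 * 251.717 * 6.476 / 12.281 = 159.28 s

159.28 s


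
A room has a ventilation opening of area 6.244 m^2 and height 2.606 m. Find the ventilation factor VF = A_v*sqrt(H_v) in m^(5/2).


sqrt(H_v) = 1.6143
VF = 6.244 * 1.6143 = 10.080 m^(5/2)

10.080 m^(5/2)


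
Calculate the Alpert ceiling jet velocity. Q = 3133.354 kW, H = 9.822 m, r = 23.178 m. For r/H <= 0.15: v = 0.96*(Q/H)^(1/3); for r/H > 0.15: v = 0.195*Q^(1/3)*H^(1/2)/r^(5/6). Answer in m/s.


r/H = 23.178 / 9.822 = 2.3598
r/H > 0.15, so v = 0.195*Q^(1/3)*H^(1/2)/r^(5/6)
Q^(1/3) = 14.633
H^(1/2) = 3.1340
r^(5/6) = 13.727
v = 0.195 * 14.633 * 3.1340 / 13.727 = 0.65149 m/s

0.65149 m/s


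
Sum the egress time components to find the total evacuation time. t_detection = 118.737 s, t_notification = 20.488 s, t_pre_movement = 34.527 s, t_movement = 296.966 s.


Total = 118.737 + 20.488 + 34.527 + 296.966 = 470.718 s

470.718 s


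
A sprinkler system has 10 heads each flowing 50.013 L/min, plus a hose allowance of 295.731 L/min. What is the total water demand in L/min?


Sprinkler demand = 10 * 50.013 = 500.13 L/min
Total = 500.13 + 295.731 = 795.861 L/min

795.861 L/min


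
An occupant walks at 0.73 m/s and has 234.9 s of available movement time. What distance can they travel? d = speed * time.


d = 0.73 * 234.9 = 171.477 m

171.477 m


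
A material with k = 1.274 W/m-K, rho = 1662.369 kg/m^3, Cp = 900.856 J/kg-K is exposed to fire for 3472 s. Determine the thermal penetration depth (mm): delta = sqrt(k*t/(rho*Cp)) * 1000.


alpha = 1.274 / (1662.369 * 900.856) = 8.5072e-07 m^2/s
alpha * t = 0.0029537
delta = sqrt(0.0029537) * 1000 = 54.348 mm

54.348 mm


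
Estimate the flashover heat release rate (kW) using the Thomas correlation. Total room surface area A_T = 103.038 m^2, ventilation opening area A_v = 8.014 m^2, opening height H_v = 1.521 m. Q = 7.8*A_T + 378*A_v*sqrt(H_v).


7.8*A_T = 803.70
sqrt(H_v) = 1.2333
378*A_v*sqrt(H_v) = 3736.0
Q = 803.70 + 3736.0 = 4539.7 kW

4539.7 kW


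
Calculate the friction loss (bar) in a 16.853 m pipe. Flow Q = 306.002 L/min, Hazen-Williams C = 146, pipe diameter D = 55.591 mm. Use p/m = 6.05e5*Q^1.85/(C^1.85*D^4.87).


Q^1.85 = 39682
C^1.85 = 10094
D^4.87 = 3.1490e+08
p/m = 0.0075530 bar/m
p_total = 0.0075530 * 16.853 = 0.12729 bar

0.12729 bar


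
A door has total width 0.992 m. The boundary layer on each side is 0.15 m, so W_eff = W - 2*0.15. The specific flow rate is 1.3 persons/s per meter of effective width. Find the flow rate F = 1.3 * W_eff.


W_eff = 0.992 - 0.30 = 0.692 m
F = 1.3 * 0.692 = 0.89960 persons/s

0.89960 persons/s


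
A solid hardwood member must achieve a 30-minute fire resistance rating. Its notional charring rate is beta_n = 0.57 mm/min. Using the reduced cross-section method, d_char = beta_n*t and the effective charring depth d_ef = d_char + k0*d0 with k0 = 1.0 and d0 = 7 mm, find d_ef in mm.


d_char = 0.57 * 30 = 17.1 mm
d_ef = 17.1 + 1.0*7 = 24.1 mm

24.1 mm


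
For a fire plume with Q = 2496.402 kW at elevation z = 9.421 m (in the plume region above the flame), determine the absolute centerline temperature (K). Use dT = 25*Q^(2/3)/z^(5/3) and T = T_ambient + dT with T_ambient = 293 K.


Q^(2/3) = 184.02
z^(5/3) = 42.024
dT = 25 * 184.02 / 42.024 = 109.48 K
T = 293 + 109.48 = 402.48 K

402.48 K


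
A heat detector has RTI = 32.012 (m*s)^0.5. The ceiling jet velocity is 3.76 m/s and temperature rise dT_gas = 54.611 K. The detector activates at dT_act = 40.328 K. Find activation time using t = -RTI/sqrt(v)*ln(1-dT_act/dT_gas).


dT_act/dT_gas = 0.73846
ln(1 - 0.73846) = -1.3412
t = -32.012 / sqrt(3.76) * -1.3412 = 22.141 s

22.141 s


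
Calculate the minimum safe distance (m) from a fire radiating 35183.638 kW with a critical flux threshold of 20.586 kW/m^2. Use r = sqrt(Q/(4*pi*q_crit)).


4*pi*q_crit = 258.69
Q/(4*pi*q_crit) = 136.01
r = sqrt(136.01) = 11.662 m

11.662 m
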